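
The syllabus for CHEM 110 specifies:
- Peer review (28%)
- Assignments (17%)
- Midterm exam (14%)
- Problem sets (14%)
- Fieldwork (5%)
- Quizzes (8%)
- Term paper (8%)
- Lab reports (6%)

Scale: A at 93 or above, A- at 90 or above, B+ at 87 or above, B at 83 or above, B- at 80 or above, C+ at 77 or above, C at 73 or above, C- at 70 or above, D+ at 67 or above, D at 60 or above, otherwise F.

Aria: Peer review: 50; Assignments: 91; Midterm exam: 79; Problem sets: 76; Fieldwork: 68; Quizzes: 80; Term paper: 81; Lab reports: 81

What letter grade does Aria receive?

Weighted total:
  Peer review 50 × 0.28 = 14
  Assignments 91 × 0.17 = 15.47
  Midterm exam 79 × 0.14 = 11.06
  Problem sets 76 × 0.14 = 10.64
  Fieldwork 68 × 0.05 = 3.4
  Quizzes 80 × 0.08 = 6.4
  Term paper 81 × 0.08 = 6.48
  Lab reports 81 × 0.06 = 4.86
Sum = 72.31
72.31 is ≥ 70 and < 73 → C-

C-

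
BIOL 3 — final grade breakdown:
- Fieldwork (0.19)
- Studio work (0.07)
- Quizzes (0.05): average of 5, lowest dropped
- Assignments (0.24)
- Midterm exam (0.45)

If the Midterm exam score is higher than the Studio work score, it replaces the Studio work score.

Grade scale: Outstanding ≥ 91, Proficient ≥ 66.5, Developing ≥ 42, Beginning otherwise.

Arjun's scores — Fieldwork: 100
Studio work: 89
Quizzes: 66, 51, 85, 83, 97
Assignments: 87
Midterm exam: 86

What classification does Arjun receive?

Proficient

Quizzes: drop 51 → average of remaining 4 = 331/4 = 82.75
Midterm exam (86) ≤ Studio work (89), so Studio work stays at 89.
Weighted total:
  Fieldwork 100 × 0.19 = 19
  Studio work 89 × 0.07 = 6.23
  Quizzes 82.75 × 0.05 = 4.1375
  Assignments 87 × 0.24 = 20.88
  Midterm exam 86 × 0.45 = 38.7
Sum = 88.9475
88.9475 is ≥ 66.5 and < 91 → Proficient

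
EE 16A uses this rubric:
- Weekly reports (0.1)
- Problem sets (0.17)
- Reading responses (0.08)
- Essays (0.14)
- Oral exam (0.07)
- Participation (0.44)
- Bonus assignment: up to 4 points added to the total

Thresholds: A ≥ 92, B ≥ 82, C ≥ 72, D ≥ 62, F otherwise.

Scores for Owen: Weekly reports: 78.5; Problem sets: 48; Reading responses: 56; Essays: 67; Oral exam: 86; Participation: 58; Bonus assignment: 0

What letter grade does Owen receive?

F

Weighted total:
  Weekly reports 78.5 × 0.1 = 7.85
  Problem sets 48 × 0.17 = 8.16
  Reading responses 56 × 0.08 = 4.48
  Essays 67 × 0.14 = 9.38
  Oral exam 86 × 0.07 = 6.02
  Participation 58 × 0.44 = 25.52
Sum = 61.41
Bonus assignment: 61.41 + 0 = 61.41
61.41 < 62 → F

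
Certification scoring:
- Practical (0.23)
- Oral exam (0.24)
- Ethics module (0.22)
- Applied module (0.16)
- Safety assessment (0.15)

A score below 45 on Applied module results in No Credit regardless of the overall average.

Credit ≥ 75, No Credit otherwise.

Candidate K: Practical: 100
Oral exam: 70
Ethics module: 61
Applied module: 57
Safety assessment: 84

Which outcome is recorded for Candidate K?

No Credit

Applied module score 57 ≥ 45: minimum met.
Weighted total:
  Practical 100 × 0.23 = 23
  Oral exam 70 × 0.24 = 16.8
  Ethics module 61 × 0.22 = 13.42
  Applied module 57 × 0.16 = 9.12
  Safety assessment 84 × 0.15 = 12.6
Sum = 74.94
74.94 < 75 → No Credit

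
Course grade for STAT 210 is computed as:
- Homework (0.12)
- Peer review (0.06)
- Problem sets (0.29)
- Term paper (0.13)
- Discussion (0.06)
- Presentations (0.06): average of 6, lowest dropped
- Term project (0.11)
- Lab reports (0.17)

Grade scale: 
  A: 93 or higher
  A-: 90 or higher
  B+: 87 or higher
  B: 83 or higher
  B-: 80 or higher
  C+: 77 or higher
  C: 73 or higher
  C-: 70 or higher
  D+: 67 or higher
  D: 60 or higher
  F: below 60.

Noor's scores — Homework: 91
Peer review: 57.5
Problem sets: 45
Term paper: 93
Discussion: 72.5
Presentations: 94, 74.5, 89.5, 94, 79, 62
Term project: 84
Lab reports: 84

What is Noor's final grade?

C-

Presentations: drop 62 → average of remaining 5 = 431/5 = 86.2
Weighted total:
  Homework 91 × 0.12 = 10.92
  Peer review 57.5 × 0.06 = 3.45
  Problem sets 45 × 0.29 = 13.05
  Term paper 93 × 0.13 = 12.09
  Discussion 72.5 × 0.06 = 4.35
  Presentations 86.2 × 0.06 = 5.172
  Term project 84 × 0.11 = 9.24
  Lab reports 84 × 0.17 = 14.28
Sum = 72.552
72.552 is ≥ 70 and < 73 → C-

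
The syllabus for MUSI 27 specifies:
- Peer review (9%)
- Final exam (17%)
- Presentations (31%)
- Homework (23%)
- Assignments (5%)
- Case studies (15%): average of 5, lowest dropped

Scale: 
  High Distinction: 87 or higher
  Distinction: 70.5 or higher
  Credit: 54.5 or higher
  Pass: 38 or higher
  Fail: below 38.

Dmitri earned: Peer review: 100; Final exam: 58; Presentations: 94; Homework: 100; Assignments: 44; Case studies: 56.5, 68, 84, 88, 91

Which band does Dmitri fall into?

Distinction

Case studies: drop 56.5 → average of remaining 4 = 331/4 = 82.75
Weighted total:
  Peer review 100 × 0.09 = 9
  Final exam 58 × 0.17 = 9.86
  Presentations 94 × 0.31 = 29.14
  Homework 100 × 0.23 = 23
  Assignments 44 × 0.05 = 2.2
  Case studies 82.75 × 0.15 = 12.4125
Sum = 85.6125
85.6125 is ≥ 70.5 and < 87 → Distinction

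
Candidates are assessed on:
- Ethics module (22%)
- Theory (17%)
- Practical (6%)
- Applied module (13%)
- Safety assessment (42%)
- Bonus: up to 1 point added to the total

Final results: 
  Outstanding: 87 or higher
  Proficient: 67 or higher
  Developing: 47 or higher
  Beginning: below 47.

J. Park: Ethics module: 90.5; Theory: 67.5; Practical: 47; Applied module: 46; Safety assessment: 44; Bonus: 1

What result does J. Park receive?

Weighted total:
  Ethics module 90.5 × 0.22 = 19.91
  Theory 67.5 × 0.17 = 11.475
  Practical 47 × 0.06 = 2.82
  Applied module 46 × 0.13 = 5.98
  Safety assessment 44 × 0.42 = 18.48
Sum = 58.665
Bonus: 58.665 + 1 = 59.665
59.665 is ≥ 47 and < 67 → Developing

Developing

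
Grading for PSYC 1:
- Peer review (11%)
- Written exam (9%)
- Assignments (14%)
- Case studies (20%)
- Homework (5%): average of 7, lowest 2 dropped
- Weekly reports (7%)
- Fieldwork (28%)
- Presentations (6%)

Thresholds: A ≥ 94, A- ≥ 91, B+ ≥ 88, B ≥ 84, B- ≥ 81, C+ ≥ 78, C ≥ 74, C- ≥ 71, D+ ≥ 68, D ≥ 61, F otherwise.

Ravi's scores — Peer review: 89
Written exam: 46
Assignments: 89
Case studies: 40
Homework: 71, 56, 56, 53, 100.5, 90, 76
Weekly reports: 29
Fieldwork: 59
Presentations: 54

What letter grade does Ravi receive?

Homework: drop 53, 56 → average of remaining 5 = 393.5/5 = 78.7
Weighted total:
  Peer review 89 × 0.11 = 9.79
  Written exam 46 × 0.09 = 4.14
  Assignments 89 × 0.14 = 12.46
  Case studies 40 × 0.2 = 8
  Homework 78.7 × 0.05 = 3.935
  Weekly reports 29 × 0.07 = 2.03
  Fieldwork 59 × 0.28 = 16.52
  Presentations 54 × 0.06 = 3.24
Sum = 60.115
60.115 < 61 → F

F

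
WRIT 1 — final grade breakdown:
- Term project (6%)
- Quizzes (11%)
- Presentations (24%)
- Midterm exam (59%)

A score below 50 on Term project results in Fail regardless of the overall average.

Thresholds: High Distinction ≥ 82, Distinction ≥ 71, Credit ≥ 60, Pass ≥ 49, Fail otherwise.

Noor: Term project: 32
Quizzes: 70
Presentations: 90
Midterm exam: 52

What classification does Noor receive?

Term project score 32 < 50: minimum not met.
Weighted total:
  Term project 32 × 0.06 = 1.92
  Quizzes 70 × 0.11 = 7.7
  Presentations 90 × 0.24 = 21.6
  Midterm exam 52 × 0.59 = 30.68
Sum = 61.9
Because the Term project minimum was not met, the result is Fail.

Fail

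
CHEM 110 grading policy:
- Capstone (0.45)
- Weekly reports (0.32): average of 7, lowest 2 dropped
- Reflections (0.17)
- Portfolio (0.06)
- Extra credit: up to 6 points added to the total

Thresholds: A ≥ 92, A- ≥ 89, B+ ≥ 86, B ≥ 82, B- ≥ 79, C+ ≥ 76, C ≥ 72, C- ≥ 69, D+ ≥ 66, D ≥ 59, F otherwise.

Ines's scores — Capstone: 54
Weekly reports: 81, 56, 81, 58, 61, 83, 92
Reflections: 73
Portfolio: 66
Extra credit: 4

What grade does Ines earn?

C-

Weekly reports: drop 56, 58 → average of remaining 5 = 398/5 = 79.6
Weighted total:
  Capstone 54 × 0.45 = 24.3
  Weekly reports 79.6 × 0.32 = 25.472
  Reflections 73 × 0.17 = 12.41
  Portfolio 66 × 0.06 = 3.96
Sum = 66.142
Extra credit: 66.142 + 4 = 70.142
70.142 is ≥ 69 and < 72 → C-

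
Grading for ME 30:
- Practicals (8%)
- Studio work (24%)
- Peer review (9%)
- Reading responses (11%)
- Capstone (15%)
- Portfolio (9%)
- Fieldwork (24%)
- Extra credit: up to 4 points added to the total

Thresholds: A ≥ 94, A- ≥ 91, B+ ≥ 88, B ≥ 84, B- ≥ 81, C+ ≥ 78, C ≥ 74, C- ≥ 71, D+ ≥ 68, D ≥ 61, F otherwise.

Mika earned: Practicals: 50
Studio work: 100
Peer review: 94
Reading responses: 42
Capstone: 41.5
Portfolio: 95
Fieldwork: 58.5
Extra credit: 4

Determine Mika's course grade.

C-

Weighted total:
  Practicals 50 × 0.08 = 4
  Studio work 100 × 0.24 = 24
  Peer review 94 × 0.09 = 8.46
  Reading responses 42 × 0.11 = 4.62
  Capstone 41.5 × 0.15 = 6.225
  Portfolio 95 × 0.09 = 8.55
  Fieldwork 58.5 × 0.24 = 14.04
Sum = 69.895
Extra credit: 69.895 + 4 = 73.895
73.895 is ≥ 71 and < 74 → C-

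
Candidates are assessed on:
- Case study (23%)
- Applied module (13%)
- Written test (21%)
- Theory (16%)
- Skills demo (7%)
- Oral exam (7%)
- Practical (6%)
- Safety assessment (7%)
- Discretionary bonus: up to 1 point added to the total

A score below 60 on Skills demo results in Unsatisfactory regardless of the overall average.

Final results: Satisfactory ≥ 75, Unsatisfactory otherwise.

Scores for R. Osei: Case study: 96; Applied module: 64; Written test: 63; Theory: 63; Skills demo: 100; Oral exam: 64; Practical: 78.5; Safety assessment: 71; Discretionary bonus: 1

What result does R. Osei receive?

Skills demo score 100 ≥ 60: minimum met.
Weighted total:
  Case study 96 × 0.23 = 22.08
  Applied module 64 × 0.13 = 8.32
  Written test 63 × 0.21 = 13.23
  Theory 63 × 0.16 = 10.08
  Skills demo 100 × 0.07 = 7
  Oral exam 64 × 0.07 = 4.48
  Practical 78.5 × 0.06 = 4.71
  Safety assessment 71 × 0.07 = 4.97
Sum = 74.87
Discretionary bonus: 74.87 + 1 = 75.87
75.87 ≥ 75 → Satisfactory

Satisfactory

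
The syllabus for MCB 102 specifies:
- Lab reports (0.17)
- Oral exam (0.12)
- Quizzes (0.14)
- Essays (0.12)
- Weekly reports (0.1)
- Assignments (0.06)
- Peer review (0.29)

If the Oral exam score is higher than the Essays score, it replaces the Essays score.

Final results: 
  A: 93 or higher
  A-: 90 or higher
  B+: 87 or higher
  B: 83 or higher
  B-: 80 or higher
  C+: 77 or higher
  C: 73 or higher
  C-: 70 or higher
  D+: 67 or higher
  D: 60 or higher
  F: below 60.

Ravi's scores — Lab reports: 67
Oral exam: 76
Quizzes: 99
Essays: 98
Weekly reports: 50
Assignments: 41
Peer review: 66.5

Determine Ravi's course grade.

C-

Oral exam (76) ≤ Essays (98), so Essays stays at 98.
Weighted total:
  Lab reports 67 × 0.17 = 11.39
  Oral exam 76 × 0.12 = 9.12
  Quizzes 99 × 0.14 = 13.86
  Essays 98 × 0.12 = 11.76
  Weekly reports 50 × 0.1 = 5
  Assignments 41 × 0.06 = 2.46
  Peer review 66.5 × 0.29 = 19.285
Sum = 72.875
72.875 is ≥ 70 and < 73 → C-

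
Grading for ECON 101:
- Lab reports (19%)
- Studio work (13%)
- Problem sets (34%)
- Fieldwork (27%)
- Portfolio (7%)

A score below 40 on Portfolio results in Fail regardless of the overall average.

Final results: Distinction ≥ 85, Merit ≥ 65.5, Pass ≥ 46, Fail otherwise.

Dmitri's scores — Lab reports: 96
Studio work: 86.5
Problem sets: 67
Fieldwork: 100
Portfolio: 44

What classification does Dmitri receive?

Portfolio score 44 ≥ 40: minimum met.
Weighted total:
  Lab reports 96 × 0.19 = 18.24
  Studio work 86.5 × 0.13 = 11.245
  Problem sets 67 × 0.34 = 22.78
  Fieldwork 100 × 0.27 = 27
  Portfolio 44 × 0.07 = 3.08
Sum = 82.345
82.345 is ≥ 65.5 and < 85 → Merit

Merit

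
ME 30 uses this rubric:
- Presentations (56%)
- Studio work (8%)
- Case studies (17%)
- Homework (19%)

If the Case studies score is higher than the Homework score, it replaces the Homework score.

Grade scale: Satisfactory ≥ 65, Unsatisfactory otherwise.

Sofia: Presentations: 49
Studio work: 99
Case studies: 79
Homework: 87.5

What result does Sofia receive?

Case studies (79) ≤ Homework (87.5), so Homework stays at 87.5.
Weighted total:
  Presentations 49 × 0.56 = 27.44
  Studio work 99 × 0.08 = 7.92
  Case studies 79 × 0.17 = 13.43
  Homework 87.5 × 0.19 = 16.625
Sum = 65.415
65.415 ≥ 65 → Satisfactory

Satisfactory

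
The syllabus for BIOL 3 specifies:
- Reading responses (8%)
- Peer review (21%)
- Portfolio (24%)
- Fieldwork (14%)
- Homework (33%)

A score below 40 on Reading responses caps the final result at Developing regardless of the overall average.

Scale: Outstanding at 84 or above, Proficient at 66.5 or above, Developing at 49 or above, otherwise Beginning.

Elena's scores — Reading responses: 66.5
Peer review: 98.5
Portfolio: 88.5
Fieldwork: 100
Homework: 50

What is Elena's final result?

Reading responses score 66.5 ≥ 40: minimum met.
Weighted total:
  Reading responses 66.5 × 0.08 = 5.32
  Peer review 98.5 × 0.21 = 20.685
  Portfolio 88.5 × 0.24 = 21.24
  Fieldwork 100 × 0.14 = 14
  Homework 50 × 0.33 = 16.5
Sum = 77.745
77.745 is ≥ 66.5 and < 84 → Proficient

Proficient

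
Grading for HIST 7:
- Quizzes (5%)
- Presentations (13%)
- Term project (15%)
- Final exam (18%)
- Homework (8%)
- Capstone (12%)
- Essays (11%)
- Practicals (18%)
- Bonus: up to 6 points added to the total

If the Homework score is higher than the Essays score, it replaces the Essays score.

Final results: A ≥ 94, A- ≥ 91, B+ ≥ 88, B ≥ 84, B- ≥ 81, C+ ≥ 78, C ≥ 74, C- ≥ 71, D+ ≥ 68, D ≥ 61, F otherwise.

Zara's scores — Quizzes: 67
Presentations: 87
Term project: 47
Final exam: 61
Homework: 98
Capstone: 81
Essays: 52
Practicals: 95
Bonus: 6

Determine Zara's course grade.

B

Homework (98) > Essays (52), so Essays counts as 98.
Weighted total:
  Quizzes 67 × 0.05 = 3.35
  Presentations 87 × 0.13 = 11.31
  Term project 47 × 0.15 = 7.05
  Final exam 61 × 0.18 = 10.98
  Homework 98 × 0.08 = 7.84
  Capstone 81 × 0.12 = 9.72
  Essays 98 × 0.11 = 10.78
  Practicals 95 × 0.18 = 17.1
Sum = 78.13
Bonus: 78.13 + 6 = 84.13
84.13 is ≥ 84 and < 88 → B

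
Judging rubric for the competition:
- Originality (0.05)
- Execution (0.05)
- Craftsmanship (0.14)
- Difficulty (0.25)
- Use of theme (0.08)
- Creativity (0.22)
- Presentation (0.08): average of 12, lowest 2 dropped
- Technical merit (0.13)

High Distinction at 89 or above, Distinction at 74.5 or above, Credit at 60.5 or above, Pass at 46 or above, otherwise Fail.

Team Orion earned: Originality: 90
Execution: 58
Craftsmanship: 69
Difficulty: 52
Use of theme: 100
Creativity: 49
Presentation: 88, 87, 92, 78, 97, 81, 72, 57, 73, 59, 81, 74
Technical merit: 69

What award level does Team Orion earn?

Presentation: drop 57, 59 → average of remaining 10 = 823/10 = 82.3
Weighted total:
  Originality 90 × 0.05 = 4.5
  Execution 58 × 0.05 = 2.9
  Craftsmanship 69 × 0.14 = 9.66
  Difficulty 52 × 0.25 = 13
  Use of theme 100 × 0.08 = 8
  Creativity 49 × 0.22 = 10.78
  Presentation 82.3 × 0.08 = 6.584
  Technical merit 69 × 0.13 = 8.97
Sum = 64.394
64.394 is ≥ 60.5 and < 74.5 → Credit

Credit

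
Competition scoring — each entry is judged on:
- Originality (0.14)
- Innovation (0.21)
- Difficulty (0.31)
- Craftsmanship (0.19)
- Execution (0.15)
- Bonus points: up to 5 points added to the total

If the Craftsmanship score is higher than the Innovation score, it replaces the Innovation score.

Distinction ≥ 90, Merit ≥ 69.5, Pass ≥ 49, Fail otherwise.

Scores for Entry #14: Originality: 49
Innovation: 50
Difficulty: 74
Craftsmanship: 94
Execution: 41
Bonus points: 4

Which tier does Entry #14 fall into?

Craftsmanship (94) > Innovation (50), so Innovation counts as 94.
Weighted total:
  Originality 49 × 0.14 = 6.86
  Innovation 94 × 0.21 = 19.74
  Difficulty 74 × 0.31 = 22.94
  Craftsmanship 94 × 0.19 = 17.86
  Execution 41 × 0.15 = 6.15
Sum = 73.55
Bonus points: 73.55 + 4 = 77.55
77.55 is ≥ 69.5 and < 90 → Merit

Merit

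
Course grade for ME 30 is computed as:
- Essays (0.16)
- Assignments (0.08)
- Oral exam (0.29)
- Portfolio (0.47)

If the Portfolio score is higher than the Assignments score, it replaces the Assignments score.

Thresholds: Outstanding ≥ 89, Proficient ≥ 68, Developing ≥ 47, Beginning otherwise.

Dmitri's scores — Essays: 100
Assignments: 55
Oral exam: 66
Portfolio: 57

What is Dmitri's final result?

Portfolio (57) > Assignments (55), so Assignments counts as 57.
Weighted total:
  Essays 100 × 0.16 = 16
  Assignments 57 × 0.08 = 4.56
  Oral exam 66 × 0.29 = 19.14
  Portfolio 57 × 0.47 = 26.79
Sum = 66.49
66.49 is ≥ 47 and < 68 → Developing

Developing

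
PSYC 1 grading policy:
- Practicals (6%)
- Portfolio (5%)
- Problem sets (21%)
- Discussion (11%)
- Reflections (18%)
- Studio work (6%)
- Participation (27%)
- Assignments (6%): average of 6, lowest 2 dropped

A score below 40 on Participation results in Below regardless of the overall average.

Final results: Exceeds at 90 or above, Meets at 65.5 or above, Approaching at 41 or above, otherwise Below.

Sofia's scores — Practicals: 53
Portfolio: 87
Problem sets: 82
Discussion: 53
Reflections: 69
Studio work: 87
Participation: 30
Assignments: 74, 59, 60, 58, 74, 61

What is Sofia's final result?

Assignments: drop 58, 59 → average of remaining 4 = 269/4 = 67.25
Participation score 30 < 40: minimum not met.
Weighted total:
  Practicals 53 × 0.06 = 3.18
  Portfolio 87 × 0.05 = 4.35
  Problem sets 82 × 0.21 = 17.22
  Discussion 53 × 0.11 = 5.83
  Reflections 69 × 0.18 = 12.42
  Studio work 87 × 0.06 = 5.22
  Participation 30 × 0.27 = 8.1
  Assignments 67.25 × 0.06 = 4.035
Sum = 60.355
Because the Participation minimum was not met, the result is Below.

Below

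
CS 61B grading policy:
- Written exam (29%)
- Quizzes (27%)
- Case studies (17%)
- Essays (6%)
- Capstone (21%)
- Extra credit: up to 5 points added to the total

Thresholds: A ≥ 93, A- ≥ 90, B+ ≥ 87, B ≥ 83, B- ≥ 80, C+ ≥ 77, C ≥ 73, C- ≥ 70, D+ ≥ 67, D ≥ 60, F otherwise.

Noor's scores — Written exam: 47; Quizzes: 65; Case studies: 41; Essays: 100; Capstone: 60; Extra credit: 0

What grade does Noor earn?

Weighted total:
  Written exam 47 × 0.29 = 13.63
  Quizzes 65 × 0.27 = 17.55
  Case studies 41 × 0.17 = 6.97
  Essays 100 × 0.06 = 6
  Capstone 60 × 0.21 = 12.6
Sum = 56.75
Extra credit: 56.75 + 0 = 56.75
56.75 < 60 → F

F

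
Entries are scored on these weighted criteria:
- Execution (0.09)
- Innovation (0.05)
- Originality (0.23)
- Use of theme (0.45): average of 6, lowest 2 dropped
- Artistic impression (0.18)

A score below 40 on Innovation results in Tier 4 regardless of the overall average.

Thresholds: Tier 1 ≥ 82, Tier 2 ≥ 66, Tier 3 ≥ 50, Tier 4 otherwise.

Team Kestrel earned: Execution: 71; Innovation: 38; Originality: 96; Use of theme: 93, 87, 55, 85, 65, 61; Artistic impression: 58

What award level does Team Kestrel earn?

Use of theme: drop 55, 61 → average of remaining 4 = 330/4 = 82.5
Innovation score 38 < 40: minimum not met.
Weighted total:
  Execution 71 × 0.09 = 6.39
  Innovation 38 × 0.05 = 1.9
  Originality 96 × 0.23 = 22.08
  Use of theme 82.5 × 0.45 = 37.125
  Artistic impression 58 × 0.18 = 10.44
Sum = 77.935
Because the Innovation minimum was not met, the result is Tier 4.

Tier 4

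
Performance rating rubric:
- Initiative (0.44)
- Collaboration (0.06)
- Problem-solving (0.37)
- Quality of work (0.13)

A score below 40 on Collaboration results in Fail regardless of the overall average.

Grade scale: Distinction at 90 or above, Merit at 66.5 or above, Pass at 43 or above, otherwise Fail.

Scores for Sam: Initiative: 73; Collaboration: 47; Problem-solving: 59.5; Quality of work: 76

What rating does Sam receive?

Collaboration score 47 ≥ 40: minimum met.
Weighted total:
  Initiative 73 × 0.44 = 32.12
  Collaboration 47 × 0.06 = 2.82
  Problem-solving 59.5 × 0.37 = 22.015
  Quality of work 76 × 0.13 = 9.88
Sum = 66.835
66.835 is ≥ 66.5 and < 90 → Merit

Merit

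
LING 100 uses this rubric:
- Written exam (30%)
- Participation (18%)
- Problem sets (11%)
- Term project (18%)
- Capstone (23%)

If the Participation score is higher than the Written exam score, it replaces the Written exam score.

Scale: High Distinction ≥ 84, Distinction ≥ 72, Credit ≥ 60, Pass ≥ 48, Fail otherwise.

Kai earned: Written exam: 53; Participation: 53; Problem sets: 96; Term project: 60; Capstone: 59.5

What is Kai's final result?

Participation (53) ≤ Written exam (53), so Written exam stays at 53.
Weighted total:
  Written exam 53 × 0.3 = 15.9
  Participation 53 × 0.18 = 9.54
  Problem sets 96 × 0.11 = 10.56
  Term project 60 × 0.18 = 10.8
  Capstone 59.5 × 0.23 = 13.685
Sum = 60.485
60.485 is ≥ 60 and < 72 → Credit

Credit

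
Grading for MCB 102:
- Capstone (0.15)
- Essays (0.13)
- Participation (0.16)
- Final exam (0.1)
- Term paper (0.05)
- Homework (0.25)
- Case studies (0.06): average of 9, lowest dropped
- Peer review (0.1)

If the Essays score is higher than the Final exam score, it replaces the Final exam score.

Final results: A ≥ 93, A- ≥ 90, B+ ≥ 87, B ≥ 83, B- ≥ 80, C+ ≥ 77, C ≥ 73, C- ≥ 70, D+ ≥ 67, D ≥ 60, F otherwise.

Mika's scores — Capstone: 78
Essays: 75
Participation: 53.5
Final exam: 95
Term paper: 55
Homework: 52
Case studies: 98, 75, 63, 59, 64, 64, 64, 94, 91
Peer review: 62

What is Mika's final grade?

Case studies: drop 59 → average of remaining 8 = 613/8 = 76.625
Essays (75) ≤ Final exam (95), so Final exam stays at 95.
Weighted total:
  Capstone 78 × 0.15 = 11.7
  Essays 75 × 0.13 = 9.75
  Participation 53.5 × 0.16 = 8.56
  Final exam 95 × 0.1 = 9.5
  Term paper 55 × 0.05 = 2.75
  Homework 52 × 0.25 = 13
  Case studies 76.625 × 0.06 = 4.5975
  Peer review 62 × 0.1 = 6.2
Sum = 66.0575
66.0575 is ≥ 60 and < 67 → D

D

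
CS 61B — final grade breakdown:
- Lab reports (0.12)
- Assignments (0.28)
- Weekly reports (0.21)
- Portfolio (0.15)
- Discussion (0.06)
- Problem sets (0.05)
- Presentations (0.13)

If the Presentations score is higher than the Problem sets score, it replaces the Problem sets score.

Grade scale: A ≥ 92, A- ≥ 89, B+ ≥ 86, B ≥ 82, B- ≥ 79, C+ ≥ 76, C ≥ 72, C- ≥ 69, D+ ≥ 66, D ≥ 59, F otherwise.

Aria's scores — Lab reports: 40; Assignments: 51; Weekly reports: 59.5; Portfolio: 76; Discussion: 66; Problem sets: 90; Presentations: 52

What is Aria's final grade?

F

Presentations (52) ≤ Problem sets (90), so Problem sets stays at 90.
Weighted total:
  Lab reports 40 × 0.12 = 4.8
  Assignments 51 × 0.28 = 14.28
  Weekly reports 59.5 × 0.21 = 12.495
  Portfolio 76 × 0.15 = 11.4
  Discussion 66 × 0.06 = 3.96
  Problem sets 90 × 0.05 = 4.5
  Presentations 52 × 0.13 = 6.76
Sum = 58.195
58.195 < 59 → F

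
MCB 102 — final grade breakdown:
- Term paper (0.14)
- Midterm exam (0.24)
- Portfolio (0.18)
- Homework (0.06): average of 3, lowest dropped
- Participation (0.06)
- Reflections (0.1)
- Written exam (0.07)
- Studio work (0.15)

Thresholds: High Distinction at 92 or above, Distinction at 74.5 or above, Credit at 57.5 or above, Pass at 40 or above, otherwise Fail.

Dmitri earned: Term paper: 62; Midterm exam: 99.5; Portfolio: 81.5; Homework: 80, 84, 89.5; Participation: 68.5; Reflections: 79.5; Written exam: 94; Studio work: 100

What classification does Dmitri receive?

Homework: drop 80 → average of remaining 2 = 173.5/2 = 86.75
Weighted total:
  Term paper 62 × 0.14 = 8.68
  Midterm exam 99.5 × 0.24 = 23.88
  Portfolio 81.5 × 0.18 = 14.67
  Homework 86.75 × 0.06 = 5.205
  Participation 68.5 × 0.06 = 4.11
  Reflections 79.5 × 0.1 = 7.95
  Written exam 94 × 0.07 = 6.58
  Studio work 100 × 0.15 = 15
Sum = 86.075
86.075 is ≥ 74.5 and < 92 → Distinction

Distinction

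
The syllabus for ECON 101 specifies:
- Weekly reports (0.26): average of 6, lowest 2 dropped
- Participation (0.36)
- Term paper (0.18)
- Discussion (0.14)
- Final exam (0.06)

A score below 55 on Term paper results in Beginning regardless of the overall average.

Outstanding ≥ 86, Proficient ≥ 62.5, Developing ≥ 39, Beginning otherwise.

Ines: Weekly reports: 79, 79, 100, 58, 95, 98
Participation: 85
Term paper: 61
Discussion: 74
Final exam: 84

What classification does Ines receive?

Proficient

Weekly reports: drop 58, 79 → average of remaining 4 = 372/4 = 93
Term paper score 61 ≥ 55: minimum met.
Weighted total:
  Weekly reports 93 × 0.26 = 24.18
  Participation 85 × 0.36 = 30.6
  Term paper 61 × 0.18 = 10.98
  Discussion 74 × 0.14 = 10.36
  Final exam 84 × 0.06 = 5.04
Sum = 81.16
81.16 is ≥ 62.5 and < 86 → Proficient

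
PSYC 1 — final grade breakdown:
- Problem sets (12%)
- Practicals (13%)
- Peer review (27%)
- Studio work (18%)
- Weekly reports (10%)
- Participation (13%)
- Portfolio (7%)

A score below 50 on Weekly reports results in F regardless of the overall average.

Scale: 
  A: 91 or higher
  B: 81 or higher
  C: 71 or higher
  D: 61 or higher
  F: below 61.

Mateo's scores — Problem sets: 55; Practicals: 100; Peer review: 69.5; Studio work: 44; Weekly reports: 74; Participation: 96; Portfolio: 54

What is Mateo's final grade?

D

Weekly reports score 74 ≥ 50: minimum met.
Weighted total:
  Problem sets 55 × 0.12 = 6.6
  Practicals 100 × 0.13 = 13
  Peer review 69.5 × 0.27 = 18.765
  Studio work 44 × 0.18 = 7.92
  Weekly reports 74 × 0.1 = 7.4
  Participation 96 × 0.13 = 12.48
  Portfolio 54 × 0.07 = 3.78
Sum = 69.945
69.945 is ≥ 61 and < 71 → D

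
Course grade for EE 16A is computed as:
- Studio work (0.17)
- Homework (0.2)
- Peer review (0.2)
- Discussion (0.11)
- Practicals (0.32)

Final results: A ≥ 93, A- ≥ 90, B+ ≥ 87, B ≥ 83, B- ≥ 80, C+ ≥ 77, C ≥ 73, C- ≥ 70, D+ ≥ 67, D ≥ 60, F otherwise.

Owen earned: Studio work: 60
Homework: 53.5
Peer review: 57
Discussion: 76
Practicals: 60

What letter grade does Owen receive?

F

Weighted total:
  Studio work 60 × 0.17 = 10.2
  Homework 53.5 × 0.2 = 10.7
  Peer review 57 × 0.2 = 11.4
  Discussion 76 × 0.11 = 8.36
  Practicals 60 × 0.32 = 19.2
Sum = 59.86
59.86 < 60 → F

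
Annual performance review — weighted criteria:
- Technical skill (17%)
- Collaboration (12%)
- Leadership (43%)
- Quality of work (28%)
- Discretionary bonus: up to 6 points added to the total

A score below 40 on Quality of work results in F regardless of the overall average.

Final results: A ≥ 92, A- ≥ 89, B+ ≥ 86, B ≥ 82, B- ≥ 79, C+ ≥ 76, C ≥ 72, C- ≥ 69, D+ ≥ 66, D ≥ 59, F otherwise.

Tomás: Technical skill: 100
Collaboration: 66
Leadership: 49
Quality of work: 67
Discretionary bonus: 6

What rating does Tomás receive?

Quality of work score 67 ≥ 40: minimum met.
Weighted total:
  Technical skill 100 × 0.17 = 17
  Collaboration 66 × 0.12 = 7.92
  Leadership 49 × 0.43 = 21.07
  Quality of work 67 × 0.28 = 18.76
Sum = 64.75
Discretionary bonus: 64.75 + 6 = 70.75
70.75 is ≥ 69 and < 72 → C-

C-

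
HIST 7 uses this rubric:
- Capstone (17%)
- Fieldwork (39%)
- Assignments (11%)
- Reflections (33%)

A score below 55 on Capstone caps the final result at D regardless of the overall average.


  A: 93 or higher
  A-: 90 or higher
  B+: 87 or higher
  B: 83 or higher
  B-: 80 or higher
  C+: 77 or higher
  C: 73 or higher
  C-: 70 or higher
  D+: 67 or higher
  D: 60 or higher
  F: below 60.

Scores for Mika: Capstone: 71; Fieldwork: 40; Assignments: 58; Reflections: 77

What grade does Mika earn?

Capstone score 71 ≥ 55: minimum met.
Weighted total:
  Capstone 71 × 0.17 = 12.07
  Fieldwork 40 × 0.39 = 15.6
  Assignments 58 × 0.11 = 6.38
  Reflections 77 × 0.33 = 25.41
Sum = 59.46
59.46 < 60 → F

F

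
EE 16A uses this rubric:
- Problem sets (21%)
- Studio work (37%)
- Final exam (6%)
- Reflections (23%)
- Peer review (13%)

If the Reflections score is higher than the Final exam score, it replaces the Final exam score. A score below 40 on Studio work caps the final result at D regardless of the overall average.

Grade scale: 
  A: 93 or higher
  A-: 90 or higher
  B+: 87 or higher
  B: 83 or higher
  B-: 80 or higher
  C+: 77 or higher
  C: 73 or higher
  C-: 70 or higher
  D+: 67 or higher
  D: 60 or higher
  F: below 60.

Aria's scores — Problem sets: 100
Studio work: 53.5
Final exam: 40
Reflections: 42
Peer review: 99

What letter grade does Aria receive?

Reflections (42) > Final exam (40), so Final exam counts as 42.
Studio work score 53.5 ≥ 40: minimum met.
Weighted total:
  Problem sets 100 × 0.21 = 21
  Studio work 53.5 × 0.37 = 19.795
  Final exam 42 × 0.06 = 2.52
  Reflections 42 × 0.23 = 9.66
  Peer review 99 × 0.13 = 12.87
Sum = 65.845
65.845 is ≥ 60 and < 67 → D

D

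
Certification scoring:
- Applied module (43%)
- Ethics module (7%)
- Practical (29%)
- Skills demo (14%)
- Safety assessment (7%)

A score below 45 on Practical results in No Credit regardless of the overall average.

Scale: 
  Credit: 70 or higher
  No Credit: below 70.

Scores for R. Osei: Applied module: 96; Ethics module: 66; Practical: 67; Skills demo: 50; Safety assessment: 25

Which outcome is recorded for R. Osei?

Practical score 67 ≥ 45: minimum met.
Weighted total:
  Applied module 96 × 0.43 = 41.28
  Ethics module 66 × 0.07 = 4.62
  Practical 67 × 0.29 = 19.43
  Skills demo 50 × 0.14 = 7
  Safety assessment 25 × 0.07 = 1.75
Sum = 74.08
74.08 ≥ 70 → Credit

Credit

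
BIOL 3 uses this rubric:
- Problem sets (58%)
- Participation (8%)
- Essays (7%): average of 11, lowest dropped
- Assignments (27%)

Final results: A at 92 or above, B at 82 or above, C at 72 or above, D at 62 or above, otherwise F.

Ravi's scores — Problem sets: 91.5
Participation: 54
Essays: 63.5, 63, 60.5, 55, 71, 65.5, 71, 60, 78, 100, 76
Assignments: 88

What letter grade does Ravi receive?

B

Essays: drop 55 → average of remaining 10 = 708.5/10 = 70.85
Weighted total:
  Problem sets 91.5 × 0.58 = 53.07
  Participation 54 × 0.08 = 4.32
  Essays 70.85 × 0.07 = 4.9595
  Assignments 88 × 0.27 = 23.76
Sum = 86.1095
86.1095 is ≥ 82 and < 92 → B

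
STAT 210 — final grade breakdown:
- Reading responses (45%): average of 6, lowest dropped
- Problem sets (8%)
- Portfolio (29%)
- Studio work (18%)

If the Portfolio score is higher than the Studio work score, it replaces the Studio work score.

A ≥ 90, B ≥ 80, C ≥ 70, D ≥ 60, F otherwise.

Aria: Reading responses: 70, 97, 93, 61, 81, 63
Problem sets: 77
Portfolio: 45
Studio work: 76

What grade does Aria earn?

D

Reading responses: drop 61 → average of remaining 5 = 404/5 = 80.8
Portfolio (45) ≤ Studio work (76), so Studio work stays at 76.
Weighted total:
  Reading responses 80.8 × 0.45 = 36.36
  Problem sets 77 × 0.08 = 6.16
  Portfolio 45 × 0.29 = 13.05
  Studio work 76 × 0.18 = 13.68
Sum = 69.25
69.25 is ≥ 60 and < 70 → D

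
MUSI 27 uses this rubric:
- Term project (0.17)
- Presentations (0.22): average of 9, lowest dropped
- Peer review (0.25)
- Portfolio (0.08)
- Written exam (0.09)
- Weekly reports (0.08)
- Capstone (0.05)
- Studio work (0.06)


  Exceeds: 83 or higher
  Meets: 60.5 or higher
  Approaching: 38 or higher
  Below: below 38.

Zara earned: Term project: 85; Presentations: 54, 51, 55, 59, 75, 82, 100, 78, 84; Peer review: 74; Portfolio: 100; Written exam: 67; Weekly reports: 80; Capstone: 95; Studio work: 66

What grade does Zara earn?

Presentations: drop 51 → average of remaining 8 = 587/8 = 73.375
Weighted total:
  Term project 85 × 0.17 = 14.45
  Presentations 73.375 × 0.22 = 16.1425
  Peer review 74 × 0.25 = 18.5
  Portfolio 100 × 0.08 = 8
  Written exam 67 × 0.09 = 6.03
  Weekly reports 80 × 0.08 = 6.4
  Capstone 95 × 0.05 = 4.75
  Studio work 66 × 0.06 = 3.96
Sum = 78.2325
78.2325 is ≥ 60.5 and < 83 → Meets

Meets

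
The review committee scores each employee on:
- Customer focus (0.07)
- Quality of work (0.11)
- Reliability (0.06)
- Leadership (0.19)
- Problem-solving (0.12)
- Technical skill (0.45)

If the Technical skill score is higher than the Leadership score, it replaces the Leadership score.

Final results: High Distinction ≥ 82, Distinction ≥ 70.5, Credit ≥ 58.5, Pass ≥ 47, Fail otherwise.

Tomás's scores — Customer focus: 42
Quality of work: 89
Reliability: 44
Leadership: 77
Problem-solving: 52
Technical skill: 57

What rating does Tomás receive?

Technical skill (57) ≤ Leadership (77), so Leadership stays at 77.
Weighted total:
  Customer focus 42 × 0.07 = 2.94
  Quality of work 89 × 0.11 = 9.79
  Reliability 44 × 0.06 = 2.64
  Leadership 77 × 0.19 = 14.63
  Problem-solving 52 × 0.12 = 6.24
  Technical skill 57 × 0.45 = 25.65
Sum = 61.89
61.89 is ≥ 58.5 and < 70.5 → Credit

Credit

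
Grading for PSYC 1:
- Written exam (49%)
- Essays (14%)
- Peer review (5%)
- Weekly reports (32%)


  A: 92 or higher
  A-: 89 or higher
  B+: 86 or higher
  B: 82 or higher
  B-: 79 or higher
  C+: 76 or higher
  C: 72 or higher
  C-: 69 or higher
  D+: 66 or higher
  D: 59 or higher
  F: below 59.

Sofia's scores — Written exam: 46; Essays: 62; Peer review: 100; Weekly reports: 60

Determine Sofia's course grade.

F

Weighted total:
  Written exam 46 × 0.49 = 22.54
  Essays 62 × 0.14 = 8.68
  Peer review 100 × 0.05 = 5
  Weekly reports 60 × 0.32 = 19.2
Sum = 55.42
55.42 < 59 → F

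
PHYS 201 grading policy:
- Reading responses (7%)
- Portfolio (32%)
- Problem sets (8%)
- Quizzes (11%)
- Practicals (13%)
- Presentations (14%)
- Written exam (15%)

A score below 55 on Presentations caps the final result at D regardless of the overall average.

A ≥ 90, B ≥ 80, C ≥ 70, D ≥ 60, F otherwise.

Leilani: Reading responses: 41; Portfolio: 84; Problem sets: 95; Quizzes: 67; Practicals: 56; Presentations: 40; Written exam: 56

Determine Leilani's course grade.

D

Presentations score 40 < 55: minimum not met.
Weighted total:
  Reading responses 41 × 0.07 = 2.87
  Portfolio 84 × 0.32 = 26.88
  Problem sets 95 × 0.08 = 7.6
  Quizzes 67 × 0.11 = 7.37
  Practicals 56 × 0.13 = 7.28
  Presentations 40 × 0.14 = 5.6
  Written exam 56 × 0.15 = 8.4
Sum = 66
66 would be D; cap at D applies → D.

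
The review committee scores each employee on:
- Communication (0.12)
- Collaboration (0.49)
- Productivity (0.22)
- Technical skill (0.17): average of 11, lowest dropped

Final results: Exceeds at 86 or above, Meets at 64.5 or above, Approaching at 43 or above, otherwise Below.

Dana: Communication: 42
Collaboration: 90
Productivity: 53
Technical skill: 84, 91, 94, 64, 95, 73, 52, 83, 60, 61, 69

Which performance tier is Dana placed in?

Technical skill: drop 52 → average of remaining 10 = 774/10 = 77.4
Weighted total:
  Communication 42 × 0.12 = 5.04
  Collaboration 90 × 0.49 = 44.1
  Productivity 53 × 0.22 = 11.66
  Technical skill 77.4 × 0.17 = 13.158
Sum = 73.958
73.958 is ≥ 64.5 and < 86 → Meets

Meets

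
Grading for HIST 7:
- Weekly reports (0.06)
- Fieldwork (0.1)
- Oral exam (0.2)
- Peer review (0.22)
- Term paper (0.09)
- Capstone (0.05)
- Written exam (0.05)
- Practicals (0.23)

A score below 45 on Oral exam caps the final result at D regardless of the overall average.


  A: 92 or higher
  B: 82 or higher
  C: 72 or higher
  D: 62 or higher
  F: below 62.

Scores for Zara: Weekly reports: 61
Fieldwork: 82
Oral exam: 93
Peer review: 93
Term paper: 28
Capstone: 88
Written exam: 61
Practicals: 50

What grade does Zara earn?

Oral exam score 93 ≥ 45: minimum met.
Weighted total:
  Weekly reports 61 × 0.06 = 3.66
  Fieldwork 82 × 0.1 = 8.2
  Oral exam 93 × 0.2 = 18.6
  Peer review 93 × 0.22 = 20.46
  Term paper 28 × 0.09 = 2.52
  Capstone 88 × 0.05 = 4.4
  Written exam 61 × 0.05 = 3.05
  Practicals 50 × 0.23 = 11.5
Sum = 72.39
72.39 is ≥ 72 and < 82 → C

C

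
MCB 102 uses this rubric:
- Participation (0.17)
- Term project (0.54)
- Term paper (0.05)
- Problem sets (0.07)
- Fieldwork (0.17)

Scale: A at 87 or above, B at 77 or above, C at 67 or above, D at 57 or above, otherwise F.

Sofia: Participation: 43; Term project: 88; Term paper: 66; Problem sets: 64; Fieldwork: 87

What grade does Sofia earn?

Weighted total:
  Participation 43 × 0.17 = 7.31
  Term project 88 × 0.54 = 47.52
  Term paper 66 × 0.05 = 3.3
  Problem sets 64 × 0.07 = 4.48
  Fieldwork 87 × 0.17 = 14.79
Sum = 77.4
77.4 is ≥ 77 and < 87 → B

B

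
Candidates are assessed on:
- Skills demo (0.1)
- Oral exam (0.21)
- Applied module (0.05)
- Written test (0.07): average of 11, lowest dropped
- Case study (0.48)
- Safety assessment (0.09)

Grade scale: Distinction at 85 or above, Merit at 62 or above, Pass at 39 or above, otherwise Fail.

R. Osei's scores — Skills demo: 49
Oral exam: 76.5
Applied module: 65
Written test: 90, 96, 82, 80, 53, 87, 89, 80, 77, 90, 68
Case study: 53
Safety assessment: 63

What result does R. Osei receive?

Pass

Written test: drop 53 → average of remaining 10 = 839/10 = 83.9
Weighted total:
  Skills demo 49 × 0.1 = 4.9
  Oral exam 76.5 × 0.21 = 16.065
  Applied module 65 × 0.05 = 3.25
  Written test 83.9 × 0.07 = 5.873
  Case study 53 × 0.48 = 25.44
  Safety assessment 63 × 0.09 = 5.67
Sum = 61.198
61.198 is ≥ 39 and < 62 → Pass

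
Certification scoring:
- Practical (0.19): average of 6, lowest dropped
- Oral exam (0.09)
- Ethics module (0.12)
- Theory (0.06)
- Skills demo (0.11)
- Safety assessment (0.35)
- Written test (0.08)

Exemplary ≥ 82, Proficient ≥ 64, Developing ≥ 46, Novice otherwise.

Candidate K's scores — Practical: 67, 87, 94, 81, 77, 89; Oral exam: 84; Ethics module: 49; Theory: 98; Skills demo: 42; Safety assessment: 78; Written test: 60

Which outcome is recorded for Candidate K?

Practical: drop 67 → average of remaining 5 = 428/5 = 85.6
Weighted total:
  Practical 85.6 × 0.19 = 16.264
  Oral exam 84 × 0.09 = 7.56
  Ethics module 49 × 0.12 = 5.88
  Theory 98 × 0.06 = 5.88
  Skills demo 42 × 0.11 = 4.62
  Safety assessment 78 × 0.35 = 27.3
  Written test 60 × 0.08 = 4.8
Sum = 72.304
72.304 is ≥ 64 and < 82 → Proficient

Proficient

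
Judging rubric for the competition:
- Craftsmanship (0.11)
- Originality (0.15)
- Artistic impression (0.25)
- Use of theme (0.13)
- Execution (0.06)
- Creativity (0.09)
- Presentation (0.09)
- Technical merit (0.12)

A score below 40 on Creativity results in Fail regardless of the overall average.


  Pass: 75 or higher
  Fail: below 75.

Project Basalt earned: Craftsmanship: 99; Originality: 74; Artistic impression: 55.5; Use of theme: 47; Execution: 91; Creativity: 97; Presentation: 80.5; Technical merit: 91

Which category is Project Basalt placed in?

Creativity score 97 ≥ 40: minimum met.
Weighted total:
  Craftsmanship 99 × 0.11 = 10.89
  Originality 74 × 0.15 = 11.1
  Artistic impression 55.5 × 0.25 = 13.875
  Use of theme 47 × 0.13 = 6.11
  Execution 91 × 0.06 = 5.46
  Creativity 97 × 0.09 = 8.73
  Presentation 80.5 × 0.09 = 7.245
  Technical merit 91 × 0.12 = 10.92
Sum = 74.33
74.33 < 75 → Fail

Fail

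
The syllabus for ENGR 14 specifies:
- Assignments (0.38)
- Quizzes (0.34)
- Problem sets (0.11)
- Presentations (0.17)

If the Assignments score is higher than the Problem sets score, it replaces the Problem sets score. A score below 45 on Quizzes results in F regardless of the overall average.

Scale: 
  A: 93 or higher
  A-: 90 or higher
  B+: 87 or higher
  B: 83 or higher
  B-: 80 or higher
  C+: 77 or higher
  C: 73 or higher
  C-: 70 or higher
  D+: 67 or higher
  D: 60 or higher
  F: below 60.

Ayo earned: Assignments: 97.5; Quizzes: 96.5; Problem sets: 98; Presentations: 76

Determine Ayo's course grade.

A

Assignments (97.5) ≤ Problem sets (98), so Problem sets stays at 98.
Quizzes score 96.5 ≥ 45: minimum met.
Weighted total:
  Assignments 97.5 × 0.38 = 37.05
  Quizzes 96.5 × 0.34 = 32.81
  Problem sets 98 × 0.11 = 10.78
  Presentations 76 × 0.17 = 12.92
Sum = 93.56
93.56 ≥ 93 → A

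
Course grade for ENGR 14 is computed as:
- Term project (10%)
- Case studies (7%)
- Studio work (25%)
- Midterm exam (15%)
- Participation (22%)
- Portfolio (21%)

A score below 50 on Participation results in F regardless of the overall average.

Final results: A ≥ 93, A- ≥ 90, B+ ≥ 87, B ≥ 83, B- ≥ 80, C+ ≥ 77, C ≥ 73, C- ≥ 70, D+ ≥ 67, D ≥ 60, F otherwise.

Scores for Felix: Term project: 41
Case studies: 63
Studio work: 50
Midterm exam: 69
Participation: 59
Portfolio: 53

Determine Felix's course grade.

Participation score 59 ≥ 50: minimum met.
Weighted total:
  Term project 41 × 0.1 = 4.1
  Case studies 63 × 0.07 = 4.41
  Studio work 50 × 0.25 = 12.5
  Midterm exam 69 × 0.15 = 10.35
  Participation 59 × 0.22 = 12.98
  Portfolio 53 × 0.21 = 11.13
Sum = 55.47
55.47 < 60 → F

F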